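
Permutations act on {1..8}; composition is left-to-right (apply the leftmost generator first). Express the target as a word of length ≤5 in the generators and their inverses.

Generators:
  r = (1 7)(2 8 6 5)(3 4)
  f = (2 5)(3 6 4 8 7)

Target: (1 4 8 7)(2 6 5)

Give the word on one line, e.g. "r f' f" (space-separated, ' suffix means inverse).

  after r: (1 7)(2 8 6 5)(3 4)
  after f': (1 8 3 6 2 4 7)
  after f': (1 4 8 7)(2 6 5)

r f' f'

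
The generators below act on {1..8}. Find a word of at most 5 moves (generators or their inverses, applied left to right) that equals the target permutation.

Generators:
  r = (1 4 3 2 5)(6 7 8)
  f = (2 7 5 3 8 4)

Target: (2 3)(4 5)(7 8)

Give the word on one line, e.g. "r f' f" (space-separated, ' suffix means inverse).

f' f' f'

  after f': (2 4 8 3 5 7)
  after f': (2 8 5)(3 7 4)
  after f': (2 3)(4 5)(7 8)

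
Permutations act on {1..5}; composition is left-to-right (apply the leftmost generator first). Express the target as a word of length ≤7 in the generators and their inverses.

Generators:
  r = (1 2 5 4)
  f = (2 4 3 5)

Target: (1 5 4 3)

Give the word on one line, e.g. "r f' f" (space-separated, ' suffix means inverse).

r r f' f' r'

  after r: (1 2 5 4)
  after r: (1 5)(2 4)
  after f': (1 3 4 5)
  after f': (1 4 3 2 5)
  after r': (1 5 4 3)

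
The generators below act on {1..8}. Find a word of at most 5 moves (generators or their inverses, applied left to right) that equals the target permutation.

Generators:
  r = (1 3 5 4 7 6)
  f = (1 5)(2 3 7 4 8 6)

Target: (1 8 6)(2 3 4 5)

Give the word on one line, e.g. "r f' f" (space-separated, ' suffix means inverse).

  after r': (1 6 7 4 5 3)
  after r': (1 7 5)(3 6 4)
  after r': (1 4)(3 7)(5 6)
  after f: (1 8 6)(2 3 4 5)

r' r' r' f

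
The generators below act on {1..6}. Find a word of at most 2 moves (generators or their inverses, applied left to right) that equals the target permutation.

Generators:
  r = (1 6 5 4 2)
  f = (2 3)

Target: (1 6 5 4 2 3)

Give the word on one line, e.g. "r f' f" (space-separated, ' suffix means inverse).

  after f': (2 3)
  after r: (1 6 5 4 2 3)

f' r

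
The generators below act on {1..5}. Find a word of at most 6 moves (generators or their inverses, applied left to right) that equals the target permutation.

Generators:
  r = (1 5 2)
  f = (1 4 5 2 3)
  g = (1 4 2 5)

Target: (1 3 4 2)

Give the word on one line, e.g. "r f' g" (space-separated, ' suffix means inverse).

  after r': (1 2 5)
  after f: (1 3)(4 5)
  after g: (1 3 4)(2 5)
  after r': (1 3 4 2)

r' f g r'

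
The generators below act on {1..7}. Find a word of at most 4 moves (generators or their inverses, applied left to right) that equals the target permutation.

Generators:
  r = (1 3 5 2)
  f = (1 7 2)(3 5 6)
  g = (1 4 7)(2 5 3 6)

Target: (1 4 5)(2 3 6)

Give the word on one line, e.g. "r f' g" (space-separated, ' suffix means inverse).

g' f' g

  after g': (1 7 4)(2 6 3 5)
  after f': (2 5 7 4)
  after g: (1 4 5)(2 3 6)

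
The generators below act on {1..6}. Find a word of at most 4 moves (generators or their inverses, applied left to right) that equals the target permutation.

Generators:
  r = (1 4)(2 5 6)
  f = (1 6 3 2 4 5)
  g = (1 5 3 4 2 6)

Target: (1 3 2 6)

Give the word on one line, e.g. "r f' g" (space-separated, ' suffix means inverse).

  after r: (1 4)(2 5 6)
  after g: (1 2 3 4 5)
  after f': (1 3 2 6)

r g f'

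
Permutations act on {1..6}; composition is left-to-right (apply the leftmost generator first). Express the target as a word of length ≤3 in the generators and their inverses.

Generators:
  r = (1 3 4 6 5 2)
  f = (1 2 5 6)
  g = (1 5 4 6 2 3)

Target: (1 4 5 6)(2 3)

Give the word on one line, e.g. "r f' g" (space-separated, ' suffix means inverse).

f' g'

  after f': (1 6 5 2)
  after g': (1 4 5 6)(2 3)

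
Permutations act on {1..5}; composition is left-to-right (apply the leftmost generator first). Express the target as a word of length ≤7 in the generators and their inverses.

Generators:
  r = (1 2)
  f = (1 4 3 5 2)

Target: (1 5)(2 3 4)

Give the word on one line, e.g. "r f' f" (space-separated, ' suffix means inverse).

f' f' f' r f

  after f': (1 2 5 3 4)
  after f': (1 5 4 2 3)
  after f': (1 3 2 4 5)
  after r: (1 3)(2 4 5)
  after f: (1 5)(2 3 4)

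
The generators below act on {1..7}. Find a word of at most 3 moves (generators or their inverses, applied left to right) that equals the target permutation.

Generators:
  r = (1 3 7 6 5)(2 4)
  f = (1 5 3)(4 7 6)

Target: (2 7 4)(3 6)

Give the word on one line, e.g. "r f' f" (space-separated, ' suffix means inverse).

  after r: (1 3 7 6 5)(2 4)
  after f: (2 7 4)(3 6)

r f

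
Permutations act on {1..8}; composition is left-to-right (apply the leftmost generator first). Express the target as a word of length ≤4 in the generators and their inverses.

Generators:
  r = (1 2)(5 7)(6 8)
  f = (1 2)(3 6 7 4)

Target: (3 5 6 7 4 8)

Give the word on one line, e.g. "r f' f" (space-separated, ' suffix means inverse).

f f r f'

  after f: (1 2)(3 6 7 4)
  after f: (3 7)(4 6)
  after r: (1 2)(3 5 7)(4 8 6)
  after f': (3 5 6 7 4 8)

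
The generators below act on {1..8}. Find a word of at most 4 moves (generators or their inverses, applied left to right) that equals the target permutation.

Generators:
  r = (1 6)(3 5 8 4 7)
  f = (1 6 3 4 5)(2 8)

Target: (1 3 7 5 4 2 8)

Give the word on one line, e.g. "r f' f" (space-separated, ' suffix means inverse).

  after r': (1 6)(3 7 4 8 5)
  after f: (1 3 7 5 4 2 8)

r' f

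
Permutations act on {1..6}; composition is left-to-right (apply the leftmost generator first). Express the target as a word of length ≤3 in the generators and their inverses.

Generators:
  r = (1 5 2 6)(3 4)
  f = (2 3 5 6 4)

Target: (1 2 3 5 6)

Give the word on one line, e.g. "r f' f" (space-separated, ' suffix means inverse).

  after r: (1 5 2 6)(3 4)
  after f': (1 3 6)(2 5 4)
  after f': (1 2 3 5 6)

r f' f'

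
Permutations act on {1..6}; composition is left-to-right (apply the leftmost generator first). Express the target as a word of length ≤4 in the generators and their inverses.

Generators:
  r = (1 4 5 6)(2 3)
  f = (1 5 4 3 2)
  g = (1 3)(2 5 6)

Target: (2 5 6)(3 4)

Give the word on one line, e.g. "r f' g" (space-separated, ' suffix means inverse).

r' g' r' r'

  after r': (1 6 5 4)(2 3)
  after g': (1 5 4 3 6 2)
  after r': (1 4 2 6 3 5)
  after r': (2 5 6)(3 4)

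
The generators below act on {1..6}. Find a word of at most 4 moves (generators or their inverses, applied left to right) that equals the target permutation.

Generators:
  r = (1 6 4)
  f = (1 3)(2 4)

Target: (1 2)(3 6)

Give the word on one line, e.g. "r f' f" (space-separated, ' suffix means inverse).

r' f r

  after r': (1 4 6)
  after f: (1 2 4 6 3)
  after r: (1 2)(3 6)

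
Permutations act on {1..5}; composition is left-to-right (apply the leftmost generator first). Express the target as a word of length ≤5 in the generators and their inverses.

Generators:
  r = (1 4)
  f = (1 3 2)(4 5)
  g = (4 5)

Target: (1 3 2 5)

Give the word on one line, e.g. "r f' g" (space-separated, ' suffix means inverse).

g f r' g' r

  after g: (4 5)
  after f: (1 3 2)
  after r': (1 3 2 4)
  after g': (1 3 2 5 4)
  after r: (1 3 2 5)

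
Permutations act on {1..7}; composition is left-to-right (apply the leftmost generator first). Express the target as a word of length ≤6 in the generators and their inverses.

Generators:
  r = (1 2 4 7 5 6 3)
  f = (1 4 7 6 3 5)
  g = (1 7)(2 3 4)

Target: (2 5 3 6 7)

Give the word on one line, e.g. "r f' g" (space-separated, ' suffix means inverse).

  after g: (1 7)(2 3 4)
  after r': (1 4)(2 6 5 7 3)
  after g: (1 2 6 5)(4 7)
  after r': (2 5 3 6 7)

g r' g r'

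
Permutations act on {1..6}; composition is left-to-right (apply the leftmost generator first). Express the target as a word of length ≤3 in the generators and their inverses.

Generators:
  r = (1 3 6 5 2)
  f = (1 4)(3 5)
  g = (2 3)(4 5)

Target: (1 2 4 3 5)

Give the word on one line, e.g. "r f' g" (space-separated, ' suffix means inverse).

r f r

  after r: (1 3 6 5 2)
  after f: (1 5 2 4)(3 6)
  after r: (1 2 4 3 5)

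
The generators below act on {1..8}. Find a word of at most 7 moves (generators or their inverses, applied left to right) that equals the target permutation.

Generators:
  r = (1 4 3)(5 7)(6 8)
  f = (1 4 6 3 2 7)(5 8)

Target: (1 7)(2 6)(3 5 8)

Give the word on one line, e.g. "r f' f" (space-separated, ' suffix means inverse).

  after r: (1 4 3)(5 7)(6 8)
  after f: (1 6 5)(2 7 8 3 4)
  after r': (1 8 4 2 5 3)(6 7)
  after f': (1 5 6 2 8)(3 7 4)
  after r': (1 7)(2 6)(3 5 8)

r f r' f' r'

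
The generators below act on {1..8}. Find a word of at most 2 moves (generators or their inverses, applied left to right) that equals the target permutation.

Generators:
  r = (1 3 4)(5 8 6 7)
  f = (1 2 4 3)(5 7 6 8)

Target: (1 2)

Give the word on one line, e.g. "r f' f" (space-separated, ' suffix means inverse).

r' f'

  after r': (1 4 3)(5 7 6 8)
  after f': (1 2)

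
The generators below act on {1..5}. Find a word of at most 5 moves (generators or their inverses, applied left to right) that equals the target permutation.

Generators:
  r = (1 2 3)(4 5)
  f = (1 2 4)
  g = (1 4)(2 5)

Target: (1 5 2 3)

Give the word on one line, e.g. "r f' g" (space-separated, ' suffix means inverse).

  after r: (1 2 3)(4 5)
  after g': (1 5)(2 3 4)
  after f: (1 5 2 3)

r g' f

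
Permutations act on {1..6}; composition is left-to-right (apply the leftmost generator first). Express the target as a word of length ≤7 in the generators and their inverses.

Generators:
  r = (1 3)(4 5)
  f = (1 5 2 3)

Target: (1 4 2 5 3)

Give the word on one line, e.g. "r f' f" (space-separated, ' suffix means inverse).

  after r: (1 3)(4 5)
  after f': (1 2 5 4)
  after r': (1 2 4 3)
  after f': (1 5)(2 4)
  after r': (1 4 2 5 3)

r f' r' f' r'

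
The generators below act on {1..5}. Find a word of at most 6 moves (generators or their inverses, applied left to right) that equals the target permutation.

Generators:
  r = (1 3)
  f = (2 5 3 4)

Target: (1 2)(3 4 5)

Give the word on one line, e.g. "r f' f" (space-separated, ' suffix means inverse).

  after r: (1 3)
  after f: (1 4 2 5 3)
  after r: (1 4 2 5)
  after f: (1 2 3 4 5)
  after r: (1 2)(3 4 5)

r f r f r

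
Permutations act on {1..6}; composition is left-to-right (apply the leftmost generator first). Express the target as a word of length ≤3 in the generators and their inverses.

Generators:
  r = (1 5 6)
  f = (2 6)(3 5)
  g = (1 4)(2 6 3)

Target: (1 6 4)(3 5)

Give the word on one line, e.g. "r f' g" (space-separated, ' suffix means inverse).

r f g'

  after r: (1 5 6)
  after f: (1 3 5 2 6)
  after g': (1 6 4)(3 5)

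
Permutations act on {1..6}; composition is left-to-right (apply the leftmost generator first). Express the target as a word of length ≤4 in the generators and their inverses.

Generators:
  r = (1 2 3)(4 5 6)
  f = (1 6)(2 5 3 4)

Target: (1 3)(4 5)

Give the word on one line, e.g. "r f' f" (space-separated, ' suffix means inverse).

r' f' r' f'

  after r': (1 3 2)(4 6 5)
  after f': (1 5 3 4)(2 6)
  after r': (1 4 3 6)(2 5)
  after f': (1 3)(4 5)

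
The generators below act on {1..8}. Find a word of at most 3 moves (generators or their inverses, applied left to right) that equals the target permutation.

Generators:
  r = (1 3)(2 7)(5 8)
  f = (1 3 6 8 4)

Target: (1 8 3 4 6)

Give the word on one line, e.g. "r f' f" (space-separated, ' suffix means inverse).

  after f: (1 3 6 8 4)
  after f: (1 6 4 3 8)
  after f: (1 8 3 4 6)

f f f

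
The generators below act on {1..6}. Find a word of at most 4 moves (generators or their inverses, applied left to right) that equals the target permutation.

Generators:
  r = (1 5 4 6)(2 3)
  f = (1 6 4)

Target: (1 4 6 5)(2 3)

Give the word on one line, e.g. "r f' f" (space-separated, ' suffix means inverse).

  after r': (1 6 4 5)(2 3)
  after f': (2 3)(4 5)
  after r': (1 6 4)
  after r': (1 4 6 5)(2 3)

r' f' r' r'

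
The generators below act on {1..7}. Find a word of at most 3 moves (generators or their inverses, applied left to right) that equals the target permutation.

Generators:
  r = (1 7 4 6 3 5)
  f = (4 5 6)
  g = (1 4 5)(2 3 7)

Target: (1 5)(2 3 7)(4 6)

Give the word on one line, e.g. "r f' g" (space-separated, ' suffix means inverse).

  after g: (1 4 5)(2 3 7)
  after f: (1 5)(2 3 7)(4 6)

g f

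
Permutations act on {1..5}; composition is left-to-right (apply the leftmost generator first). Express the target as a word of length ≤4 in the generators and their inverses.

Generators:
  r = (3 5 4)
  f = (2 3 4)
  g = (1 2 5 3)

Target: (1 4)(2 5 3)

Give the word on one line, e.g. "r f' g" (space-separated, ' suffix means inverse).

  after f: (2 3 4)
  after r': (2 4)(3 5)
  after g': (1 3 2 4)
  after r': (1 4)(2 5 3)

f r' g' r'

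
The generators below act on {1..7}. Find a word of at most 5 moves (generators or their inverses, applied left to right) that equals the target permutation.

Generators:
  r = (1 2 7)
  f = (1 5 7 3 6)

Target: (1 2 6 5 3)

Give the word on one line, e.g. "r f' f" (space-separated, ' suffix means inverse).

r f f

  after r: (1 2 7)
  after f: (1 2 3 6)(5 7)
  after f: (1 2 6 5 3)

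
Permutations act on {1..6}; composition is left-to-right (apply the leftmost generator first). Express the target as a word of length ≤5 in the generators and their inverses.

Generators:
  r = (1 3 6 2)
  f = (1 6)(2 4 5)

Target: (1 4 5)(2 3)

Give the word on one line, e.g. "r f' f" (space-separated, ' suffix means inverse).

  after r': (1 2 6 3)
  after f: (1 4 5 2)(3 6)
  after r: (1 4 5)(2 3)

r' f r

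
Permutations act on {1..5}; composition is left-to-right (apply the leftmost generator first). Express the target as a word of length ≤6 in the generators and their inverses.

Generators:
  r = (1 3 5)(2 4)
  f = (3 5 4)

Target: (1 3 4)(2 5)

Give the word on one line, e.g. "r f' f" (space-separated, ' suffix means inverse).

f' f' r' f'

  after f': (3 4 5)
  after f': (3 5 4)
  after r': (1 5 2 4)
  after f': (1 3 4)(2 5)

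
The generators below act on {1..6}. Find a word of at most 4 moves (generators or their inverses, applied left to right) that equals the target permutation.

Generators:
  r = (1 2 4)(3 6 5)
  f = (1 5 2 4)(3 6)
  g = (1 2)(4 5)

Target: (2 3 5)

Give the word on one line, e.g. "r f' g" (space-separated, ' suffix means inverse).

  after g: (1 2)(4 5)
  after f: (1 4 2 5)(3 6)
  after r: (2 3 5)

g f r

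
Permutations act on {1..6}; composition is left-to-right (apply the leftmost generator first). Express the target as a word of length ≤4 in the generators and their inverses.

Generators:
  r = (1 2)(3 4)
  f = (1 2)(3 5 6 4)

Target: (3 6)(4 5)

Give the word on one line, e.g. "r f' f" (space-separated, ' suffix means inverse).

  after f: (1 2)(3 5 6 4)
  after f: (3 6)(4 5)

f f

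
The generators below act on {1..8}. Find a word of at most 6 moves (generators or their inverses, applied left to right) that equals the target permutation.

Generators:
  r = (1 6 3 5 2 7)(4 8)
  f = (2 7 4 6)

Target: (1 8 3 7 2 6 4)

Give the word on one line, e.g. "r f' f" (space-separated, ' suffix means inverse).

  after f': (2 6 4 7)
  after r': (1 7 5 3 6 8 4 2)
  after f: (1 4 7 5 3 2)(6 8)
  after r: (1 8 3 7 2 6 4)

f' r' f r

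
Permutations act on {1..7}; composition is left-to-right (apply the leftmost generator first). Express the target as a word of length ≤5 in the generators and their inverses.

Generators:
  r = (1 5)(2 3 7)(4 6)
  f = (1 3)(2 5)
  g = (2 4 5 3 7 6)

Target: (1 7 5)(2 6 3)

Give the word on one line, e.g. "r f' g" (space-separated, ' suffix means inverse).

  after r: (1 5)(2 3 7)(4 6)
  after g: (1 3 6 5)(2 7 4)
  after g: (1 7 5)(2 6 3)

r g g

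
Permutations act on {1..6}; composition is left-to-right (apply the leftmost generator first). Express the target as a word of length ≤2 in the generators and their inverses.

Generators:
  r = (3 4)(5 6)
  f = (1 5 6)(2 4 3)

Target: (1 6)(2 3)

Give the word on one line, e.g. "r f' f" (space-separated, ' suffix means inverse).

f r

  after f: (1 5 6)(2 4 3)
  after r: (1 6)(2 3)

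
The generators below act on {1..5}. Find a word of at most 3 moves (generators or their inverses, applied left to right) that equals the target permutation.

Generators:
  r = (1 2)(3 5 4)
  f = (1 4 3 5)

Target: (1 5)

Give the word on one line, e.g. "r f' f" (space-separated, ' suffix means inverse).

f r r

  after f: (1 4 3 5)
  after r: (1 3 4 5 2)
  after r: (1 5)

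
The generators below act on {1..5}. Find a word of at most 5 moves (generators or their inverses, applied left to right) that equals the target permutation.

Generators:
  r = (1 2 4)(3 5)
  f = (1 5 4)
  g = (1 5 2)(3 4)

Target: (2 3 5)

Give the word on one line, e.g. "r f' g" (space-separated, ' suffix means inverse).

  after g': (1 2 5)(3 4)
  after f: (1 2 4 3)
  after g: (2 3 5)

g' f g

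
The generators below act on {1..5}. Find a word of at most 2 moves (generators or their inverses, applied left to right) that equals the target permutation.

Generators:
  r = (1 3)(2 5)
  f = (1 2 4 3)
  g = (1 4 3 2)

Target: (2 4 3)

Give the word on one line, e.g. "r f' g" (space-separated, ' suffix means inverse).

  after g': (1 2 3 4)
  after f': (2 4 3)

g' f'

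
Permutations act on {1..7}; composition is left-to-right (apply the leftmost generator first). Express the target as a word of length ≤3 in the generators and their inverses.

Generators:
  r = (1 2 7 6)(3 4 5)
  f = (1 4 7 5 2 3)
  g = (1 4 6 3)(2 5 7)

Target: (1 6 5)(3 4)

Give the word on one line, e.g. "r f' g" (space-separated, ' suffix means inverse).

  after f': (1 3 2 5 7 4)
  after g: (2 7 6 3 5)
  after r': (1 6 5)(3 4)

f' g r'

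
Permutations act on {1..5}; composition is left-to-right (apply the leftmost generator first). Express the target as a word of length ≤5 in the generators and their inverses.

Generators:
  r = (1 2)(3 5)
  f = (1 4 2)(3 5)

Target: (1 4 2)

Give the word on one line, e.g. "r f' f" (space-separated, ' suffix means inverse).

r f f r'

  after r: (1 2)(3 5)
  after f: (2 4)
  after f: (1 4)(3 5)
  after r': (1 4 2)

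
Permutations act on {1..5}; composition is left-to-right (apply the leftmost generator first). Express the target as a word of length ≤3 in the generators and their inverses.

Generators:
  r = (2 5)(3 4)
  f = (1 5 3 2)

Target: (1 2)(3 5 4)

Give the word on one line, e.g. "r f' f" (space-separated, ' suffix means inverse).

  after f: (1 5 3 2)
  after r: (1 2)(3 5 4)

f r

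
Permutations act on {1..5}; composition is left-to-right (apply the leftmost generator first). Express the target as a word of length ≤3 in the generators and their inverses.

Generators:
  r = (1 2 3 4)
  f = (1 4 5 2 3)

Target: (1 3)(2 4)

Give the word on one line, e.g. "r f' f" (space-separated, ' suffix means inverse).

  after r': (1 4 3 2)
  after r': (1 3)(2 4)

r' r'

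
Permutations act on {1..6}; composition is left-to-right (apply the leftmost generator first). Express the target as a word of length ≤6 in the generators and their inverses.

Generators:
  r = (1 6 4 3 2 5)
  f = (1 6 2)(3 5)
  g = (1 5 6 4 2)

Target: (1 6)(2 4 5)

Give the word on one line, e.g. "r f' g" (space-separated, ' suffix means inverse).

f r' g' r g

  after f: (1 6 2)(3 5)
  after r': (2 5 4 6 3)
  after g': (1 2)(3 4 5 6)
  after r: (1 5 4)(2 6)
  after g: (1 6)(2 4 5)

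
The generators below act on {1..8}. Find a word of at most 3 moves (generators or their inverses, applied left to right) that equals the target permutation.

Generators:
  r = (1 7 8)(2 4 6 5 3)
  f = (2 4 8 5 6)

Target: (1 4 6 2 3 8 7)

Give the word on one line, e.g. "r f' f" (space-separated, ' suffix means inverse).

  after r': (1 8 7)(2 3 5 6 4)
  after f': (1 4 6 2 3 8 7)

r' f'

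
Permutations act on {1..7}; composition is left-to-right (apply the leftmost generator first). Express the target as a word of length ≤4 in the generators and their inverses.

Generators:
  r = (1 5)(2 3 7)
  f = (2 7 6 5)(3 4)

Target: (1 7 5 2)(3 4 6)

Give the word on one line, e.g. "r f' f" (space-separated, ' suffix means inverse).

f' r' f' f'

  after f': (2 5 6 7)(3 4)
  after r': (1 5 6 3 4 2)
  after f': (1 6 4 5 7 2)
  after f': (1 7 5 2)(3 4 6)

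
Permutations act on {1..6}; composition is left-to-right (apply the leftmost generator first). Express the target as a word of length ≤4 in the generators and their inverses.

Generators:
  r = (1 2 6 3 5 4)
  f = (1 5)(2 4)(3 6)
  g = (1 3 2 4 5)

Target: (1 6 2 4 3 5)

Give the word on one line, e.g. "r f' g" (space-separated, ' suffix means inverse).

g f g

  after g: (1 3 2 4 5)
  after f: (1 6 3 4)
  after g: (1 6 2 4 3 5)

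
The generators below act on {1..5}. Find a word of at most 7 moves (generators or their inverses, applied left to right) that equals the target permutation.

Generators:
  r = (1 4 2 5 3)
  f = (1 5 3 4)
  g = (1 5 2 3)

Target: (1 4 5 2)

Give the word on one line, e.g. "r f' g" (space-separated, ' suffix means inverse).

  after f': (1 4 3 5)
  after g: (1 4)(2 3)
  after f: (2 4 5 3)
  after g': (1 3 5 2 4)
  after f: (1 4 5 2)

f' g f g' f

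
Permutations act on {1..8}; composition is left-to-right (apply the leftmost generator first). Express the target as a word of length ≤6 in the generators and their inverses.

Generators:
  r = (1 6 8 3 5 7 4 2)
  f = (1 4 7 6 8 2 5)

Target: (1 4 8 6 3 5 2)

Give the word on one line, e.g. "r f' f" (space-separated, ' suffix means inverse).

r r f' f' f'

  after r: (1 6 8 3 5 7 4 2)
  after r: (1 8 5 4)(2 6 3 7)
  after f': (1 6 3 4 5)(2 7 8)
  after f': (1 7 6 3)(2 4)
  after f': (1 4 8 6 3 5 2)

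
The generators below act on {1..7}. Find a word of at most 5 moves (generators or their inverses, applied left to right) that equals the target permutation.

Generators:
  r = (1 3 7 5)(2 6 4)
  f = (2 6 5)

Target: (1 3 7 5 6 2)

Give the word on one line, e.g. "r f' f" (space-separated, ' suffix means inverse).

  after f': (2 5 6)
  after r': (1 5 2 7 3)(4 6)
  after r': (1 7)(2 3 5 4)
  after r': (1 3 7 5 6 2)

f' r' r' r'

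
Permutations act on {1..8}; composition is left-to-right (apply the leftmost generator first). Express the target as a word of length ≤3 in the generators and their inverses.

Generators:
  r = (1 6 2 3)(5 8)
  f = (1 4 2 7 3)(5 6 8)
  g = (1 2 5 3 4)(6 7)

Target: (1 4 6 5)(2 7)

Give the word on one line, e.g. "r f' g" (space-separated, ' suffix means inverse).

  after f: (1 4 2 7 3)(5 6 8)
  after r': (1 4 6 5)(2 7)

f r'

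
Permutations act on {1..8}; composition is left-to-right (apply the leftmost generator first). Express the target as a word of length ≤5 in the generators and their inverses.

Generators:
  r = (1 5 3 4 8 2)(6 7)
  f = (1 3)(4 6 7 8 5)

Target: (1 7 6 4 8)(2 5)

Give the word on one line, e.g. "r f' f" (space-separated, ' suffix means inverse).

  after r': (1 2 8 4 3 5)(6 7)
  after r': (1 8 3)(2 4 5)
  after f': (1 7 6 4 8)(2 5)

r' r' f'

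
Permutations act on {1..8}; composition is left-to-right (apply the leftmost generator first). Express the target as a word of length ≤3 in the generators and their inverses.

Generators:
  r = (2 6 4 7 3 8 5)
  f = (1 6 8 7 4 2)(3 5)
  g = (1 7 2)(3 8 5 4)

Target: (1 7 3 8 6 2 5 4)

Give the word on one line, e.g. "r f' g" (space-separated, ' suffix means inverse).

  after f': (1 2 4 7 8 6)(3 5)
  after g': (1 7 3 8 6 2 5 4)

f' g'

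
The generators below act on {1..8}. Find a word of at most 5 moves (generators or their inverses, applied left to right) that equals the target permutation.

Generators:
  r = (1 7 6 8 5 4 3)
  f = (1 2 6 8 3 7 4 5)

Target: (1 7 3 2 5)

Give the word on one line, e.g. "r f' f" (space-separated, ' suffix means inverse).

  after f: (1 2 6 8 3 7 4 5)
  after r': (1 2 7 5 3)(4 8)
  after f: (1 6 8 5 7)(2 4 3)
  after r': (1 7 3 2 5)

f r' f r'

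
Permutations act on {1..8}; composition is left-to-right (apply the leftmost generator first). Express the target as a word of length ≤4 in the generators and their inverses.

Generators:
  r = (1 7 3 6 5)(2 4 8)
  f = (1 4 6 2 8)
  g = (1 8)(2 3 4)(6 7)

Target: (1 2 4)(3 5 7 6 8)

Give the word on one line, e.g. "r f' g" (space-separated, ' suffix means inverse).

  after f: (1 4 6 2 8)
  after r: (1 8 7 3 6 4 5)
  after r: (1 2 4)(3 5 7 6 8)

f r r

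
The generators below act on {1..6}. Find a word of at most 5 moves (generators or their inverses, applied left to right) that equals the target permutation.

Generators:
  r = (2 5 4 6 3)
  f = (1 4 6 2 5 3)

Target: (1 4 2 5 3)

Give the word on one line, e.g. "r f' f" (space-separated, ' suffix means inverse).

  after r: (2 5 4 6 3)
  after f': (1 3 6 5)
  after r': (1 6 2 3 4 5)
  after f': (1 4 2 5 3)

r f' r' f'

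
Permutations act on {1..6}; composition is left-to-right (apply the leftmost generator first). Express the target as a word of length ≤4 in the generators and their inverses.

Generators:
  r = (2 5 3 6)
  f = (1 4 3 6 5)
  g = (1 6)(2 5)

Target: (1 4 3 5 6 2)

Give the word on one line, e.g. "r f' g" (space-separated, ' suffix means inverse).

r f

  after r: (2 5 3 6)
  after f: (1 4 3 5 6 2)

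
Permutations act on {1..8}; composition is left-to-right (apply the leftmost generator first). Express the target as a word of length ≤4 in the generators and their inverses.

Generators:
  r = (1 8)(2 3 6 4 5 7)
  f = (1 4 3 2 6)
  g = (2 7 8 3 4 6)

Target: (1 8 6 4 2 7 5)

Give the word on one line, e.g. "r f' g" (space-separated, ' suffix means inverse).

r' f'

  after r': (1 8)(2 7 5 4 6 3)
  after f': (1 8 6 4 2 7 5)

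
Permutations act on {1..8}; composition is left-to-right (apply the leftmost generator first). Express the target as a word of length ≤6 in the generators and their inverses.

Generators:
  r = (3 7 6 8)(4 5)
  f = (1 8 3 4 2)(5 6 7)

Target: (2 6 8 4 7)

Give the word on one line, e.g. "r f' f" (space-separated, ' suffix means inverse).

r f' r f

  after r: (3 7 6 8)(4 5)
  after f': (1 2 4 7 5 3 6)
  after r: (1 2 5 7 4 6)(3 8)
  after f: (2 6 8 4 7)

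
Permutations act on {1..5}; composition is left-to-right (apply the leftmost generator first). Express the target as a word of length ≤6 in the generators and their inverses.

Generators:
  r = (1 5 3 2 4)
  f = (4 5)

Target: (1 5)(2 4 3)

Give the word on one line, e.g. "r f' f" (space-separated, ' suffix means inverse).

  after f: (4 5)
  after r: (1 5)(2 4 3)
  after f: (1 4 3 2 5)
  after f: (1 5)(2 4 3)

f r f f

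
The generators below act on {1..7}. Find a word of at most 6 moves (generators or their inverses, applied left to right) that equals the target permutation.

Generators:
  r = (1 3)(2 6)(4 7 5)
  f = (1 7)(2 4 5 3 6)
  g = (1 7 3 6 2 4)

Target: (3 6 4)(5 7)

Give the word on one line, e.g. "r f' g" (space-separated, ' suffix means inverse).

g' f r' f

  after g': (1 4 2 6 3 7)
  after f: (1 5 3)
  after r': (1 7 4 5)(2 6)
  after f: (3 6 4)(5 7)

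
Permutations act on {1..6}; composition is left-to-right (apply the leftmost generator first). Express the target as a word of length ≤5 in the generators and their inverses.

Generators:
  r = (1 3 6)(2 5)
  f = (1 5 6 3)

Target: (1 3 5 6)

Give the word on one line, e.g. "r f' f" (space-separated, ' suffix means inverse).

r r f

  after r: (1 3 6)(2 5)
  after r: (1 6 3)
  after f: (1 3 5 6)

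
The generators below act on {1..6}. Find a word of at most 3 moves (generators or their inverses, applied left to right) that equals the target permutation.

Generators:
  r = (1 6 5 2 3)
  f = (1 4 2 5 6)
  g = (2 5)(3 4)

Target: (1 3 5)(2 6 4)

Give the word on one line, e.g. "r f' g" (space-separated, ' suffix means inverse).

r' f

  after r': (1 3 2 5 6)
  after f: (1 3 5)(2 6 4)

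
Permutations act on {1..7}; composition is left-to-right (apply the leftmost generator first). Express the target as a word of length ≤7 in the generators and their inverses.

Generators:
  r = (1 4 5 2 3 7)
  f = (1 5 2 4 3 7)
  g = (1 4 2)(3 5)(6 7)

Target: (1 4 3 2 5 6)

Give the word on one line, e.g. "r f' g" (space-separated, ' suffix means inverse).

g' f g' g' g'

  after g': (1 2 4)(3 5)(6 7)
  after f: (1 4 5 7 6)(2 3)
  after g': (2 5 6)(3 4)
  after g': (1 2 3)(4 5 7 6)
  after g': (1 4 3 2 5 6)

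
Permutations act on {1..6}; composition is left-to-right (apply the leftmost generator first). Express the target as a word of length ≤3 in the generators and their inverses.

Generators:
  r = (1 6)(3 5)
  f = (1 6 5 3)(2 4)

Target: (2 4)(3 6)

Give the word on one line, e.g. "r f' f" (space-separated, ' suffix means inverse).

  after f: (1 6 5 3)(2 4)
  after r: (2 4)(3 6)

f r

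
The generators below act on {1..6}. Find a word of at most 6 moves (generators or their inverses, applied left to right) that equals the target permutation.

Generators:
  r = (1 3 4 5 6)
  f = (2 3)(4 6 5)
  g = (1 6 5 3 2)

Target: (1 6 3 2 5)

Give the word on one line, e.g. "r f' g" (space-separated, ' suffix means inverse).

  after f: (2 3)(4 6 5)
  after g: (1 6 3)(4 5)
  after f: (1 5 6 2 3)
  after g': (1 6 3 2 5)

f g f g'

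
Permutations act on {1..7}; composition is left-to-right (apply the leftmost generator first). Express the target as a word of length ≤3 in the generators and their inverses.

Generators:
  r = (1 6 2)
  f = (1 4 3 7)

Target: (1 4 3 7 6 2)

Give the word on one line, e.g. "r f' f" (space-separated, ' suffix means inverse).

  after f: (1 4 3 7)
  after r: (1 4 3 7 6 2)

f r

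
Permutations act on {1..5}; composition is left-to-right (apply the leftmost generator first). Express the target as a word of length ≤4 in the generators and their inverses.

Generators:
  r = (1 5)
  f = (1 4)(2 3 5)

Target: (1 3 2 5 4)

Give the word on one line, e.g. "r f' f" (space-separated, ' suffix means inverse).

r f'

  after r: (1 5)
  after f': (1 3 2 5 4)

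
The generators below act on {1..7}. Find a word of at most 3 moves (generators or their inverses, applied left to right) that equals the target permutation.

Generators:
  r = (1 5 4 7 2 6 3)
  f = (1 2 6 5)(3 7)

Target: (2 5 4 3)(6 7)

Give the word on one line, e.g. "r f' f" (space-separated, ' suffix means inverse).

  after r: (1 5 4 7 2 6 3)
  after f: (2 5 4 3)(6 7)

r f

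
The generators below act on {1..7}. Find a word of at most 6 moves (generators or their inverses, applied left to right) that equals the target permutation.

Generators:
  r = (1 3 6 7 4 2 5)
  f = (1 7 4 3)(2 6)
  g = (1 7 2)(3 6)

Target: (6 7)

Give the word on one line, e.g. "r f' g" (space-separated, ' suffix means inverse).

  after r': (1 5 2 4 7 6 3)
  after g': (1 5 7 3 2 4)
  after g': (1 5)(2 4)(3 7 6)
  after r': (1 2 7 3 6)
  after g: (6 7)

r' g' g' r' g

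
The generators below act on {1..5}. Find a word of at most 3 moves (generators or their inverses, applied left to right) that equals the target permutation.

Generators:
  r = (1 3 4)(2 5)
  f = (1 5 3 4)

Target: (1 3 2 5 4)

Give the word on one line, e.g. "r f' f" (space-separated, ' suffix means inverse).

f' r'

  after f': (1 4 3 5)
  after r': (1 3 2 5 4)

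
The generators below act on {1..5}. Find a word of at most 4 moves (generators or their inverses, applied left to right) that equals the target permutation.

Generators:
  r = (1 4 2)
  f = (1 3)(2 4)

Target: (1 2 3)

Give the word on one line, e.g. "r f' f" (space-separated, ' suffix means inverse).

  after r: (1 4 2)
  after f: (1 2 3)

r f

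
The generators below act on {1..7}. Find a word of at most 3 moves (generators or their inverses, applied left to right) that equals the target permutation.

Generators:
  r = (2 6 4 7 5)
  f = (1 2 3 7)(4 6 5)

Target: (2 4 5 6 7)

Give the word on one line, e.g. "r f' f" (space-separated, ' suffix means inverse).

r r

  after r: (2 6 4 7 5)
  after r: (2 4 5 6 7)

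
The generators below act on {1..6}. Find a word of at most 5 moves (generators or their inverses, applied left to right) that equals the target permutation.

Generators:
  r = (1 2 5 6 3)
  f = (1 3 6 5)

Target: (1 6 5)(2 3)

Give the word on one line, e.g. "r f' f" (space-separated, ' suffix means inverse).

r r f'

  after r: (1 2 5 6 3)
  after r: (1 5 3 2 6)
  after f': (1 6 5)(2 3)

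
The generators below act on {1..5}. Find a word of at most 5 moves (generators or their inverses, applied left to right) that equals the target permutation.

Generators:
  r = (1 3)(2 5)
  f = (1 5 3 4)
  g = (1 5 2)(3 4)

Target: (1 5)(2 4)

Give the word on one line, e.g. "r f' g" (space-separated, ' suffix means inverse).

g r r r g'

  after g: (1 5 2)(3 4)
  after r: (1 2 3 4)
  after r: (1 5 2)(3 4)
  after r: (1 2 3 4)
  after g': (1 5)(2 4)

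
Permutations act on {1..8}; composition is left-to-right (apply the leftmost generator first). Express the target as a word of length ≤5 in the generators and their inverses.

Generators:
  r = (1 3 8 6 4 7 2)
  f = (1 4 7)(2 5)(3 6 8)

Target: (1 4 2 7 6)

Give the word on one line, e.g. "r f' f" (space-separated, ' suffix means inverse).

  after f: (1 4 7)(2 5)(3 6 8)
  after f: (1 7 4)(3 8 6)
  after r': (1 4 2 7 6)

f f r'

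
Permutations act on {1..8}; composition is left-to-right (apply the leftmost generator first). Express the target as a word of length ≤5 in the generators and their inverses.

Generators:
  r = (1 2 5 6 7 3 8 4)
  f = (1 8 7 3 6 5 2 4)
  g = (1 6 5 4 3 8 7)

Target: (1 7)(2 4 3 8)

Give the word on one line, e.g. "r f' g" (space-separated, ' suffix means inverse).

r' g' f' f' r'

  after r': (1 4 8 3 7 6 5 2)
  after g': (1 5 2 7)(3 8 4)
  after f': (1 6 3)(2 8)(4 7)
  after f': (1 3 4 8 5 6 7 2)
  after r': (1 7)(2 4 3 8)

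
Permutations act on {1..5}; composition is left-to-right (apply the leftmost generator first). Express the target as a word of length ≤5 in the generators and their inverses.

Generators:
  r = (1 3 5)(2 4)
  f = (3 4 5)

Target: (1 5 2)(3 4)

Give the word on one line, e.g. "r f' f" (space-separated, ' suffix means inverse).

f' r' f r' r'

  after f': (3 5 4)
  after r': (1 5 2 4)
  after f: (1 3 4)(2 5)
  after r': (2 3)(4 5)
  after r': (1 5 2)(3 4)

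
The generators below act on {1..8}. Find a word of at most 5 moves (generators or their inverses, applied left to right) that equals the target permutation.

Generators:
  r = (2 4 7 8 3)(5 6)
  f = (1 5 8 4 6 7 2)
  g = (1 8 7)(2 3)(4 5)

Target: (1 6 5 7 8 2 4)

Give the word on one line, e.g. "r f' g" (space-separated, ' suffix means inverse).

f' f' f'

  after f': (1 2 7 6 4 8 5)
  after f': (1 7 4 5 2 6 8)
  after f': (1 6 5 7 8 2 4)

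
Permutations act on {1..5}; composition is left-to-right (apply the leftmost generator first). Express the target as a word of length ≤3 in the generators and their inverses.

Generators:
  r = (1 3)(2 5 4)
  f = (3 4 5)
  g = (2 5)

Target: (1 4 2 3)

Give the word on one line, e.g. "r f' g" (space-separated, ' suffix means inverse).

r f

  after r: (1 3)(2 5 4)
  after f: (1 4 2 3)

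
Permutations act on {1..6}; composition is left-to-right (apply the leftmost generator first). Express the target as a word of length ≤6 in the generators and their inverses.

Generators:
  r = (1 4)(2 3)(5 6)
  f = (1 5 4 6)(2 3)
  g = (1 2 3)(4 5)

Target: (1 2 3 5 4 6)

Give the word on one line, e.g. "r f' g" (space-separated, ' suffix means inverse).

g' g' f' r'

  after g': (1 3 2)(4 5)
  after g': (1 2 3)
  after f': (1 3 6 4 5)
  after r': (1 2 3 5 4 6)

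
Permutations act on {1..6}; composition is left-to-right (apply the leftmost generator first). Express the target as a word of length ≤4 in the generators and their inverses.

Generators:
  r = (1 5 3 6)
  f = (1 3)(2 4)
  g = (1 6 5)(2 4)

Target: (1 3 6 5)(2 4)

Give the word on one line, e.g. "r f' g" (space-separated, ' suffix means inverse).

  after f': (1 3)(2 4)
  after g': (1 3 5 6)
  after g': (1 3 6 5)(2 4)

f' g' g'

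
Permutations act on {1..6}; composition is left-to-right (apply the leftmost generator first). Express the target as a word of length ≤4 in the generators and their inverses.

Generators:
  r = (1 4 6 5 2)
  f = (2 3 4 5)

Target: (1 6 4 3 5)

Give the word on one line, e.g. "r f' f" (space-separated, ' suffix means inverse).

  after r: (1 4 6 5 2)
  after r: (1 6 2 4 5)
  after f': (1 6 5)(2 3)
  after f': (1 6 4 3 5)

r r f' f'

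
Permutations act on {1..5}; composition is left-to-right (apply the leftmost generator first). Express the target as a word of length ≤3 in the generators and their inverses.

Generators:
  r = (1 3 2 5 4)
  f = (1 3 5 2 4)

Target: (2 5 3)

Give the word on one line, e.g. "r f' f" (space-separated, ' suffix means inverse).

  after f: (1 3 5 2 4)
  after r': (2 5 3)

f r'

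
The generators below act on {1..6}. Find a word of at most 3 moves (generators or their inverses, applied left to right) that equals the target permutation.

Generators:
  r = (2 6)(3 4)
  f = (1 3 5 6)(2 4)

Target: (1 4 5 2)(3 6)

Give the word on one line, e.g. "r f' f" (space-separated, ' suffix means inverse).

  after r: (2 6)(3 4)
  after f: (1 3 2)(4 5 6)
  after r: (1 4 5 2)(3 6)

r f r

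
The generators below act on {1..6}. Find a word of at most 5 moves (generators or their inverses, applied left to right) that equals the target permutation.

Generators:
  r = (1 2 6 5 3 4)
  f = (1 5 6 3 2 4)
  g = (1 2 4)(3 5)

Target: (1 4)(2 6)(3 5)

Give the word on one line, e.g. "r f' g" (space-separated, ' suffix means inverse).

  after r': (1 4 3 5 6 2)
  after g: (4 5 6)
  after g: (1 2 4 3 5 6)
  after r': (2 3 6 4 5)
  after f': (1 4)(2 6)(3 5)

r' g g r' f'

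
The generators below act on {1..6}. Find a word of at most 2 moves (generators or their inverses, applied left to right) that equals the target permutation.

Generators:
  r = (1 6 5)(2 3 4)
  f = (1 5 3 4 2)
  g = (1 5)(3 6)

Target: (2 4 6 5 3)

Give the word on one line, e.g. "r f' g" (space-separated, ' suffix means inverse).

  after r': (1 5 6)(2 4 3)
  after g': (2 4 6 5 3)

r' g'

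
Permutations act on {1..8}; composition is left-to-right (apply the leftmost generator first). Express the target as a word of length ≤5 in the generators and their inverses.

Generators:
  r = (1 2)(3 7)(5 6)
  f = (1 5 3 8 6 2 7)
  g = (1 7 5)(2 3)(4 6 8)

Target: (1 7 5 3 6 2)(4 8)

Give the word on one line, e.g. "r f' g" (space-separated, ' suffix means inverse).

f g g

  after f: (1 5 3 8 6 2 7)
  after g: (2 5)(3 4 6)
  after g: (1 7 5 3 6 2)(4 8)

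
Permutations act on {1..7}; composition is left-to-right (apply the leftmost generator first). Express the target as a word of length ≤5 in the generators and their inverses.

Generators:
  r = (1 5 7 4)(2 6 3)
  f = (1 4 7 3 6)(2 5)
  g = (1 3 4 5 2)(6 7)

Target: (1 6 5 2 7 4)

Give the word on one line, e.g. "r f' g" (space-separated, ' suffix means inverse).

  after f: (1 4 7 3 6)(2 5)
  after g': (1 3 7)(2 4 6)
  after f: (1 6 5 2 7 4)

f g' f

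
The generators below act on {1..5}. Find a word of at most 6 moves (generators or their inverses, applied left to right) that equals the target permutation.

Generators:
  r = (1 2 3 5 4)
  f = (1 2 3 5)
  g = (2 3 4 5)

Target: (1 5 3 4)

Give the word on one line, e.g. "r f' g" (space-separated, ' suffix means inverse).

  after r': (1 4 5 3 2)
  after r': (1 5 2 4 3)
  after r': (1 3 4 2 5)
  after r': (1 2 3 5 4)
  after g': (1 5 3 4)

r' r' r' r' g'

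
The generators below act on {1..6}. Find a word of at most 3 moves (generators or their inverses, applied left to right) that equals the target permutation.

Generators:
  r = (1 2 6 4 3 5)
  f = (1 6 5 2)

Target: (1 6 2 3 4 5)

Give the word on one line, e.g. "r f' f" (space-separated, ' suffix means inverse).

f' r' f

  after f': (1 2 5 6)
  after r': (2 3 4 6 5)
  after f: (1 6 2 3 4 5)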